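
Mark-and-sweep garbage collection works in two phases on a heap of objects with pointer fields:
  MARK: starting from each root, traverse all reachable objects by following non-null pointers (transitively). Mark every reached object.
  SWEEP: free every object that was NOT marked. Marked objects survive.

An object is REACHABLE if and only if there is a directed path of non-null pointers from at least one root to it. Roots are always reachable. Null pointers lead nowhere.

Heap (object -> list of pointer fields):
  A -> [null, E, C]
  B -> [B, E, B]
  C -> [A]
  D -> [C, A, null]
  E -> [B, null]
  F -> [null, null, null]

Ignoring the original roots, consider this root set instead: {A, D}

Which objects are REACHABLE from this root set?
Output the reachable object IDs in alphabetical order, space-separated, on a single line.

Answer: A B C D E

Derivation:
Roots: A D
Mark A: refs=null E C, marked=A
Mark D: refs=C A null, marked=A D
Mark E: refs=B null, marked=A D E
Mark C: refs=A, marked=A C D E
Mark B: refs=B E B, marked=A B C D E
Unmarked (collected): F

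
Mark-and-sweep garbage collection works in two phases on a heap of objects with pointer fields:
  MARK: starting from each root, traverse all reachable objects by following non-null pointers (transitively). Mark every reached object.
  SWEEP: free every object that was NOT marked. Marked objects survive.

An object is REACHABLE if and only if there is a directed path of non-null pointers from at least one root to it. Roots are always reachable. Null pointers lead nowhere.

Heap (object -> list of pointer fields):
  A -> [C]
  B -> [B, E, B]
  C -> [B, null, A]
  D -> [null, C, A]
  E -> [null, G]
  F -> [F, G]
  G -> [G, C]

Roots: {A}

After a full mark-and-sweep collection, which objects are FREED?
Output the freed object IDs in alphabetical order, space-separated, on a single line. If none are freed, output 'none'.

Answer: D F

Derivation:
Roots: A
Mark A: refs=C, marked=A
Mark C: refs=B null A, marked=A C
Mark B: refs=B E B, marked=A B C
Mark E: refs=null G, marked=A B C E
Mark G: refs=G C, marked=A B C E G
Unmarked (collected): D F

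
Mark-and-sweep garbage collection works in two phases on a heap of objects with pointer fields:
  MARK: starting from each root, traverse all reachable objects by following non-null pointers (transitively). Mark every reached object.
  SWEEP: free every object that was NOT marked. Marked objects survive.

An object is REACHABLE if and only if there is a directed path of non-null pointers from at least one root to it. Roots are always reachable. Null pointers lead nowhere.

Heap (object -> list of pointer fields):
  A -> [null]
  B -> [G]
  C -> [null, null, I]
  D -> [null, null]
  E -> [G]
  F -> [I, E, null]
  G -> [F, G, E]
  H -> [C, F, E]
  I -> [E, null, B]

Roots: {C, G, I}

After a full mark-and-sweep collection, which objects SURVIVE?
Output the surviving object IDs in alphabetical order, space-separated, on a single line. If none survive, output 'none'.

Answer: B C E F G I

Derivation:
Roots: C G I
Mark C: refs=null null I, marked=C
Mark G: refs=F G E, marked=C G
Mark I: refs=E null B, marked=C G I
Mark F: refs=I E null, marked=C F G I
Mark E: refs=G, marked=C E F G I
Mark B: refs=G, marked=B C E F G I
Unmarked (collected): A D H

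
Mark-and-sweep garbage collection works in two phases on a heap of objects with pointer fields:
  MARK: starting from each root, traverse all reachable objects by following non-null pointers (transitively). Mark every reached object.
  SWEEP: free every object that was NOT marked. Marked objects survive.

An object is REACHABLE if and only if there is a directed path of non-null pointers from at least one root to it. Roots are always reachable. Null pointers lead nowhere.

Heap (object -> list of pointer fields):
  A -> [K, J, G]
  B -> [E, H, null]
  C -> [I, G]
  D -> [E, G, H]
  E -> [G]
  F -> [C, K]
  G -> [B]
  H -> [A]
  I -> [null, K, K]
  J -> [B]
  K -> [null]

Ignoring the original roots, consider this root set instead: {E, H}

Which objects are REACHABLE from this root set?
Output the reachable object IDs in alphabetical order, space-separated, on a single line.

Answer: A B E G H J K

Derivation:
Roots: E H
Mark E: refs=G, marked=E
Mark H: refs=A, marked=E H
Mark G: refs=B, marked=E G H
Mark A: refs=K J G, marked=A E G H
Mark B: refs=E H null, marked=A B E G H
Mark K: refs=null, marked=A B E G H K
Mark J: refs=B, marked=A B E G H J K
Unmarked (collected): C D F I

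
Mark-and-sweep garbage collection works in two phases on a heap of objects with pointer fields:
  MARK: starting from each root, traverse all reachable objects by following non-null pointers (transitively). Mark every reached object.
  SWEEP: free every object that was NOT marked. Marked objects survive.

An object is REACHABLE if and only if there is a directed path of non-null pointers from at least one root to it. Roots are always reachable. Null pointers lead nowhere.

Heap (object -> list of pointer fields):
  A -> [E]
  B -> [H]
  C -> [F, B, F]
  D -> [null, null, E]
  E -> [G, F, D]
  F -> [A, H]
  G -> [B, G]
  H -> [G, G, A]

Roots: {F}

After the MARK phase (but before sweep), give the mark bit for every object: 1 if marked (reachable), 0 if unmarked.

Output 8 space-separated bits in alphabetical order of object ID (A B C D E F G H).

Roots: F
Mark F: refs=A H, marked=F
Mark A: refs=E, marked=A F
Mark H: refs=G G A, marked=A F H
Mark E: refs=G F D, marked=A E F H
Mark G: refs=B G, marked=A E F G H
Mark D: refs=null null E, marked=A D E F G H
Mark B: refs=H, marked=A B D E F G H
Unmarked (collected): C

Answer: 1 1 0 1 1 1 1 1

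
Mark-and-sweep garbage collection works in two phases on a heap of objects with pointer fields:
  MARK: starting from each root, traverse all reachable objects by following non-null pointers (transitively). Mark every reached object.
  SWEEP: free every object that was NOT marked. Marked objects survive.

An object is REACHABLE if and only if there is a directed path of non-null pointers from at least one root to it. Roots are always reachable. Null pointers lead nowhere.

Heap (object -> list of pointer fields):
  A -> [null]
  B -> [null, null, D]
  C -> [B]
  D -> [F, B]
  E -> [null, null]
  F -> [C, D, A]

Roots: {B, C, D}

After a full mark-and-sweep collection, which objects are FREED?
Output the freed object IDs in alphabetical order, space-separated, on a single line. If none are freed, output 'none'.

Roots: B C D
Mark B: refs=null null D, marked=B
Mark C: refs=B, marked=B C
Mark D: refs=F B, marked=B C D
Mark F: refs=C D A, marked=B C D F
Mark A: refs=null, marked=A B C D F
Unmarked (collected): E

Answer: E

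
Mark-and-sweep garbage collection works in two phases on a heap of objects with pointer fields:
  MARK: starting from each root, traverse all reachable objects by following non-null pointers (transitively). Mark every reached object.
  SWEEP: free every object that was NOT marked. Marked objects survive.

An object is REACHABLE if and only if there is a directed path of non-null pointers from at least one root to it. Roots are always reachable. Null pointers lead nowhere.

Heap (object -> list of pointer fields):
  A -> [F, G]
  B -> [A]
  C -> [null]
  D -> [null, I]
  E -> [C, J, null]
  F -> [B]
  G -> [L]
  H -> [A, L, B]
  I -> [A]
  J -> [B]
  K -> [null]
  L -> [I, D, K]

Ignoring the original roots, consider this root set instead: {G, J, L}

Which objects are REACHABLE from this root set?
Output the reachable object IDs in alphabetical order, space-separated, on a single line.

Answer: A B D F G I J K L

Derivation:
Roots: G J L
Mark G: refs=L, marked=G
Mark J: refs=B, marked=G J
Mark L: refs=I D K, marked=G J L
Mark B: refs=A, marked=B G J L
Mark I: refs=A, marked=B G I J L
Mark D: refs=null I, marked=B D G I J L
Mark K: refs=null, marked=B D G I J K L
Mark A: refs=F G, marked=A B D G I J K L
Mark F: refs=B, marked=A B D F G I J K L
Unmarked (collected): C E H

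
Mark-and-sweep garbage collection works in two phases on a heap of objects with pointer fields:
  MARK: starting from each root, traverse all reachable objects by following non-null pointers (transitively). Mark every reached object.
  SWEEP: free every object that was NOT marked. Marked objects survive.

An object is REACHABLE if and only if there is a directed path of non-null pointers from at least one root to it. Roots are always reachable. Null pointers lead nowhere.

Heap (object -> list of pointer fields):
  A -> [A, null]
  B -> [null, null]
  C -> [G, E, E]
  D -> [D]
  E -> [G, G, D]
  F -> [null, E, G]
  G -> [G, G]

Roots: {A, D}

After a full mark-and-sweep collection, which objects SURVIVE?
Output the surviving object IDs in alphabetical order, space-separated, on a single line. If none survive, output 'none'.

Roots: A D
Mark A: refs=A null, marked=A
Mark D: refs=D, marked=A D
Unmarked (collected): B C E F G

Answer: A D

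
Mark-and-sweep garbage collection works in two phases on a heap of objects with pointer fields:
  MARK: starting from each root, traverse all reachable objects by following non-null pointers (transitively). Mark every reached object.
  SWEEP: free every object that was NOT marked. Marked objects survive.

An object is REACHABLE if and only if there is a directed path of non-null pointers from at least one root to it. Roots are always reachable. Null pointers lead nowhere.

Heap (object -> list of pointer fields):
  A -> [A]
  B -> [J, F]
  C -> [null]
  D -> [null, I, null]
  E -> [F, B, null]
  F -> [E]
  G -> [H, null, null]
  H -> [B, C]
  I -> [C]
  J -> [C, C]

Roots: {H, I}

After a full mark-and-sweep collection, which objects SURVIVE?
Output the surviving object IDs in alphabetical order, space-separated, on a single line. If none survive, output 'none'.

Roots: H I
Mark H: refs=B C, marked=H
Mark I: refs=C, marked=H I
Mark B: refs=J F, marked=B H I
Mark C: refs=null, marked=B C H I
Mark J: refs=C C, marked=B C H I J
Mark F: refs=E, marked=B C F H I J
Mark E: refs=F B null, marked=B C E F H I J
Unmarked (collected): A D G

Answer: B C E F H I J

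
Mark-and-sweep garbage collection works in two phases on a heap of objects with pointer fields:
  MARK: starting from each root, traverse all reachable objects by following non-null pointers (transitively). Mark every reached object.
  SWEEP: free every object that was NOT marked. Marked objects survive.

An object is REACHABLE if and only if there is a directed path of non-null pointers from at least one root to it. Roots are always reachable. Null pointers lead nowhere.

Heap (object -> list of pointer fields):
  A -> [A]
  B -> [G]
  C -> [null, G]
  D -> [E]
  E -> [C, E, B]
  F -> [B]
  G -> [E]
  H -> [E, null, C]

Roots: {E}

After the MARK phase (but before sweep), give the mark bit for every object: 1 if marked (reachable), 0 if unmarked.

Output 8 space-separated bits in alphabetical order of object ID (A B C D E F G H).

Roots: E
Mark E: refs=C E B, marked=E
Mark C: refs=null G, marked=C E
Mark B: refs=G, marked=B C E
Mark G: refs=E, marked=B C E G
Unmarked (collected): A D F H

Answer: 0 1 1 0 1 0 1 0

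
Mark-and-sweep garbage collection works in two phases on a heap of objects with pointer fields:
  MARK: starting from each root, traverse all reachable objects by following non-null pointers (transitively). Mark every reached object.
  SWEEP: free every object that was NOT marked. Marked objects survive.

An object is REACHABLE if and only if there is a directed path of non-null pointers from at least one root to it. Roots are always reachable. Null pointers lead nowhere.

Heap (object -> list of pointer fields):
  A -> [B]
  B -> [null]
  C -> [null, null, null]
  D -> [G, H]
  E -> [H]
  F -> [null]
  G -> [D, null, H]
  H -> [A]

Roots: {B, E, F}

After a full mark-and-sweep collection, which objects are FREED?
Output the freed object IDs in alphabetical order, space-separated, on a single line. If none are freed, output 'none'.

Answer: C D G

Derivation:
Roots: B E F
Mark B: refs=null, marked=B
Mark E: refs=H, marked=B E
Mark F: refs=null, marked=B E F
Mark H: refs=A, marked=B E F H
Mark A: refs=B, marked=A B E F H
Unmarked (collected): C D G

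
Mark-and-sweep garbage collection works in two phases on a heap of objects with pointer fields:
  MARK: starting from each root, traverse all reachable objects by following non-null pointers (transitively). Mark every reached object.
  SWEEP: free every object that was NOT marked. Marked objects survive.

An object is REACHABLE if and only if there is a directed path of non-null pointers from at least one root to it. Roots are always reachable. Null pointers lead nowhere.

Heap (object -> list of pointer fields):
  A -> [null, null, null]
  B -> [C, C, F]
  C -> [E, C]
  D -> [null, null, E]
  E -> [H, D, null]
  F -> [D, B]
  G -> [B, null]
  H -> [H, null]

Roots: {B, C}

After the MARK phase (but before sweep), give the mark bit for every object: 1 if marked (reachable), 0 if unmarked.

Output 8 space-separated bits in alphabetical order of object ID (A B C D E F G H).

Answer: 0 1 1 1 1 1 0 1

Derivation:
Roots: B C
Mark B: refs=C C F, marked=B
Mark C: refs=E C, marked=B C
Mark F: refs=D B, marked=B C F
Mark E: refs=H D null, marked=B C E F
Mark D: refs=null null E, marked=B C D E F
Mark H: refs=H null, marked=B C D E F H
Unmarked (collected): A G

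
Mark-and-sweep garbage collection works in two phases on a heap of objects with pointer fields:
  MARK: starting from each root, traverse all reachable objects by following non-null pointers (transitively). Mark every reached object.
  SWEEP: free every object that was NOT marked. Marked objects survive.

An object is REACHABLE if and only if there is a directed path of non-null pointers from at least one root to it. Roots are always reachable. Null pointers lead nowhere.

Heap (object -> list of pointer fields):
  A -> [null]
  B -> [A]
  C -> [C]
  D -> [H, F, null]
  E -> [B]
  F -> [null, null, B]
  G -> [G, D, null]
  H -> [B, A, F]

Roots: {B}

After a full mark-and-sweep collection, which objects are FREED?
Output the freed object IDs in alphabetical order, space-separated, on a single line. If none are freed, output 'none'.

Roots: B
Mark B: refs=A, marked=B
Mark A: refs=null, marked=A B
Unmarked (collected): C D E F G H

Answer: C D E F G H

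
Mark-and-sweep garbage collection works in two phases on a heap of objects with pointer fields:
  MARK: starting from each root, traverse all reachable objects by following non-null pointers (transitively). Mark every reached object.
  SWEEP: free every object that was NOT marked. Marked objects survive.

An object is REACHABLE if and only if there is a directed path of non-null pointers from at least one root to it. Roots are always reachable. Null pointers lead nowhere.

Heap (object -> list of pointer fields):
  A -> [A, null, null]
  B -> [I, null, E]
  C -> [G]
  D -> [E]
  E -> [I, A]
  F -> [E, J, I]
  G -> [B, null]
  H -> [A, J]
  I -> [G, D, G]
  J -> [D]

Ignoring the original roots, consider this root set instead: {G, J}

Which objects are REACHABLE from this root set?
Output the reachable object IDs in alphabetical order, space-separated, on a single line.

Roots: G J
Mark G: refs=B null, marked=G
Mark J: refs=D, marked=G J
Mark B: refs=I null E, marked=B G J
Mark D: refs=E, marked=B D G J
Mark I: refs=G D G, marked=B D G I J
Mark E: refs=I A, marked=B D E G I J
Mark A: refs=A null null, marked=A B D E G I J
Unmarked (collected): C F H

Answer: A B D E G I J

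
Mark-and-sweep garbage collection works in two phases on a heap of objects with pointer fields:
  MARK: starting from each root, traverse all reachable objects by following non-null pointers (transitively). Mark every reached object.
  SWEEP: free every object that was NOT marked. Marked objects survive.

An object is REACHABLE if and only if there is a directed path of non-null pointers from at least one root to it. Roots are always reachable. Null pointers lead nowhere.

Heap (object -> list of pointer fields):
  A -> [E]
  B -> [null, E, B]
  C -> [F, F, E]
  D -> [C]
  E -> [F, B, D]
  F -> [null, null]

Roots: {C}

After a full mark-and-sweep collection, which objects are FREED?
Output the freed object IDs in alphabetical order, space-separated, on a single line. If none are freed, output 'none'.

Roots: C
Mark C: refs=F F E, marked=C
Mark F: refs=null null, marked=C F
Mark E: refs=F B D, marked=C E F
Mark B: refs=null E B, marked=B C E F
Mark D: refs=C, marked=B C D E F
Unmarked (collected): A

Answer: A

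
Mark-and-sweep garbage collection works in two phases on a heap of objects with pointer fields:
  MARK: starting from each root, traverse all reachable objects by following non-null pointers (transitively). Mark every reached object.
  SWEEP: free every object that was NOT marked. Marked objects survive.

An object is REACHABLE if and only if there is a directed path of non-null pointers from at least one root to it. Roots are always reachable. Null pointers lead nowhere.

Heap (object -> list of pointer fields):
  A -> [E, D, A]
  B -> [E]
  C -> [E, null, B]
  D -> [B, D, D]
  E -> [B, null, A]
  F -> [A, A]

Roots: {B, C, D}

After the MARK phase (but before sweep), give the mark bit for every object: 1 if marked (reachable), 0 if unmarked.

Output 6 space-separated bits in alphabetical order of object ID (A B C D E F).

Roots: B C D
Mark B: refs=E, marked=B
Mark C: refs=E null B, marked=B C
Mark D: refs=B D D, marked=B C D
Mark E: refs=B null A, marked=B C D E
Mark A: refs=E D A, marked=A B C D E
Unmarked (collected): F

Answer: 1 1 1 1 1 0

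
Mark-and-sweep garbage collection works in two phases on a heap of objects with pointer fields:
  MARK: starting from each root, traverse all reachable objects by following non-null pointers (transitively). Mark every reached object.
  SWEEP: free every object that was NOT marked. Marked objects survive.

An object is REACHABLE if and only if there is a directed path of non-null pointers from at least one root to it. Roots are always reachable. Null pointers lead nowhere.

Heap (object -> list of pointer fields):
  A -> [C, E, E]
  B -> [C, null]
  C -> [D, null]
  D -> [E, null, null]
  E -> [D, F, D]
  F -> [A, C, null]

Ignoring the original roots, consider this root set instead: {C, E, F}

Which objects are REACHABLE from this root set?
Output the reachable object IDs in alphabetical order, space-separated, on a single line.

Roots: C E F
Mark C: refs=D null, marked=C
Mark E: refs=D F D, marked=C E
Mark F: refs=A C null, marked=C E F
Mark D: refs=E null null, marked=C D E F
Mark A: refs=C E E, marked=A C D E F
Unmarked (collected): B

Answer: A C D E F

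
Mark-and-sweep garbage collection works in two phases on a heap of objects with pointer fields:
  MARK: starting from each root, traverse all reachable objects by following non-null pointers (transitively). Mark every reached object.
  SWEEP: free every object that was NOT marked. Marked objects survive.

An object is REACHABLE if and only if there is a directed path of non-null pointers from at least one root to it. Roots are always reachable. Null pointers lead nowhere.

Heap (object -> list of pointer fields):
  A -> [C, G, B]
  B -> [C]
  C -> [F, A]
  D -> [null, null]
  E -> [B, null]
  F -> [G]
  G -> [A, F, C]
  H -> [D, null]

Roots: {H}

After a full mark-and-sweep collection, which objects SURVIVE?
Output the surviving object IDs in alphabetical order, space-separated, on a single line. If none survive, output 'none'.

Answer: D H

Derivation:
Roots: H
Mark H: refs=D null, marked=H
Mark D: refs=null null, marked=D H
Unmarked (collected): A B C E F G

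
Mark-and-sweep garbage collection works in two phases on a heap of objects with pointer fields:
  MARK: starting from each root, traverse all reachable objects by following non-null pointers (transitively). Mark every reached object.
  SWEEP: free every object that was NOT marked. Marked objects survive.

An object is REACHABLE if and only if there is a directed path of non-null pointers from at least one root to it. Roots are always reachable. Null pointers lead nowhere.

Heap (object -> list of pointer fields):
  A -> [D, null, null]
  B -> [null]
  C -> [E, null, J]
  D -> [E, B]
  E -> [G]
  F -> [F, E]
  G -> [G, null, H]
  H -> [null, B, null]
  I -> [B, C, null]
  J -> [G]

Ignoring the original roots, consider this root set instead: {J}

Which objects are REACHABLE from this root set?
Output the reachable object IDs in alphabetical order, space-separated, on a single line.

Roots: J
Mark J: refs=G, marked=J
Mark G: refs=G null H, marked=G J
Mark H: refs=null B null, marked=G H J
Mark B: refs=null, marked=B G H J
Unmarked (collected): A C D E F I

Answer: B G H J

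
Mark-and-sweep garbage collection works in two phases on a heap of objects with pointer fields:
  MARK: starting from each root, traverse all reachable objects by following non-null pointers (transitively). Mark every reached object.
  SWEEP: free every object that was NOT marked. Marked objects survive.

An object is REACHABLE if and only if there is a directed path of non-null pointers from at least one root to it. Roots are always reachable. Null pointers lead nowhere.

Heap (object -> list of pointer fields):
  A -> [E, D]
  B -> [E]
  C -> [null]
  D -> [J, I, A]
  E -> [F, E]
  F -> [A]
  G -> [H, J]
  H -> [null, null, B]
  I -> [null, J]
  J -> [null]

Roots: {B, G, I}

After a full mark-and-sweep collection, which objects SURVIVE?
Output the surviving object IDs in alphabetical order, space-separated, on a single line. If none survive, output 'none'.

Answer: A B D E F G H I J

Derivation:
Roots: B G I
Mark B: refs=E, marked=B
Mark G: refs=H J, marked=B G
Mark I: refs=null J, marked=B G I
Mark E: refs=F E, marked=B E G I
Mark H: refs=null null B, marked=B E G H I
Mark J: refs=null, marked=B E G H I J
Mark F: refs=A, marked=B E F G H I J
Mark A: refs=E D, marked=A B E F G H I J
Mark D: refs=J I A, marked=A B D E F G H I J
Unmarked (collected): C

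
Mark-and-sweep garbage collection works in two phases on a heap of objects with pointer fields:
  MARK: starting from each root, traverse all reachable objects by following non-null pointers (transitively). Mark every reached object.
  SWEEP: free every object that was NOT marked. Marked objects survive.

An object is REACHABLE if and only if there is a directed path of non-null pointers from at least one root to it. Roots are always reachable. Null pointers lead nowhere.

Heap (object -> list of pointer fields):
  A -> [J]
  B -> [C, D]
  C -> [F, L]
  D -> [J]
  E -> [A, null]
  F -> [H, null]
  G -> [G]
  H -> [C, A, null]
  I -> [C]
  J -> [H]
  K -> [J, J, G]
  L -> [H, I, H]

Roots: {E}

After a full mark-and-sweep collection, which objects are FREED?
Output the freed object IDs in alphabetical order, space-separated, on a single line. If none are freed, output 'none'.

Answer: B D G K

Derivation:
Roots: E
Mark E: refs=A null, marked=E
Mark A: refs=J, marked=A E
Mark J: refs=H, marked=A E J
Mark H: refs=C A null, marked=A E H J
Mark C: refs=F L, marked=A C E H J
Mark F: refs=H null, marked=A C E F H J
Mark L: refs=H I H, marked=A C E F H J L
Mark I: refs=C, marked=A C E F H I J L
Unmarked (collected): B D G K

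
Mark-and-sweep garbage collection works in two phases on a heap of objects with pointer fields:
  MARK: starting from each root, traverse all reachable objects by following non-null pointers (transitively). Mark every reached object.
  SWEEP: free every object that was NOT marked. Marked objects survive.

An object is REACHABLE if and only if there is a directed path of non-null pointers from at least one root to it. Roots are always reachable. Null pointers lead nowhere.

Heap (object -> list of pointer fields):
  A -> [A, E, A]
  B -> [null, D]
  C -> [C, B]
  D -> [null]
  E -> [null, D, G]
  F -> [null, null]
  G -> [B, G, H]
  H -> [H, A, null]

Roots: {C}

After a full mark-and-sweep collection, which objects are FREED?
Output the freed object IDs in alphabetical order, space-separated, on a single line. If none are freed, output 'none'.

Answer: A E F G H

Derivation:
Roots: C
Mark C: refs=C B, marked=C
Mark B: refs=null D, marked=B C
Mark D: refs=null, marked=B C D
Unmarked (collected): A E F G H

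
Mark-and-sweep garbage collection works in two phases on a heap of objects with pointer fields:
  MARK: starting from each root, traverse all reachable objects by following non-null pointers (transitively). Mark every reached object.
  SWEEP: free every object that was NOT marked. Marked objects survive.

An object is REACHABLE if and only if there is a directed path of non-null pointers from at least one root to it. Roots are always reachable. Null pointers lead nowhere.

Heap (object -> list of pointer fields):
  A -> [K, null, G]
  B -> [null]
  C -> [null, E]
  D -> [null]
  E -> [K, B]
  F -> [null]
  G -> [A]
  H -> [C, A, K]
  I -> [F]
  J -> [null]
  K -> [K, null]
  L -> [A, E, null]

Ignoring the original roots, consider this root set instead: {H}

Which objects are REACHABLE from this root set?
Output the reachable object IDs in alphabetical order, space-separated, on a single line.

Answer: A B C E G H K

Derivation:
Roots: H
Mark H: refs=C A K, marked=H
Mark C: refs=null E, marked=C H
Mark A: refs=K null G, marked=A C H
Mark K: refs=K null, marked=A C H K
Mark E: refs=K B, marked=A C E H K
Mark G: refs=A, marked=A C E G H K
Mark B: refs=null, marked=A B C E G H K
Unmarked (collected): D F I J L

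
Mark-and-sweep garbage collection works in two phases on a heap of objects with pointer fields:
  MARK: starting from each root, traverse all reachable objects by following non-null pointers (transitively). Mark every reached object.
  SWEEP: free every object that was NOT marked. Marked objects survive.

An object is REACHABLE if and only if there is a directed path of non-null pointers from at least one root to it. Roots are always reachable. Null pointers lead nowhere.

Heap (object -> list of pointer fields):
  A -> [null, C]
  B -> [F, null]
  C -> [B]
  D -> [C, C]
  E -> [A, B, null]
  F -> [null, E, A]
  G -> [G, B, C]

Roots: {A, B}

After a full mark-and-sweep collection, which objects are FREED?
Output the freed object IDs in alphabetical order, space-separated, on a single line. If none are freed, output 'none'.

Roots: A B
Mark A: refs=null C, marked=A
Mark B: refs=F null, marked=A B
Mark C: refs=B, marked=A B C
Mark F: refs=null E A, marked=A B C F
Mark E: refs=A B null, marked=A B C E F
Unmarked (collected): D G

Answer: D G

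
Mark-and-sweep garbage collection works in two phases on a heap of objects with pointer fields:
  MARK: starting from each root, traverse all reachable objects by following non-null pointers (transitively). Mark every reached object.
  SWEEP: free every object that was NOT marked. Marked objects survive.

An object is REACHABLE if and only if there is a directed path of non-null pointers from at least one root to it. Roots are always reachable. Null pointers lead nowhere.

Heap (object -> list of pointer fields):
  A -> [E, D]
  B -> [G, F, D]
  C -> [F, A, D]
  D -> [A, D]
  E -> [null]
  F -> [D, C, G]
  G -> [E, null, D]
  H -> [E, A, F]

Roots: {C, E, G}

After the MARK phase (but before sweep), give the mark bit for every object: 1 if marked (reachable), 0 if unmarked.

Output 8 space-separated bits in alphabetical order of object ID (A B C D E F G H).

Roots: C E G
Mark C: refs=F A D, marked=C
Mark E: refs=null, marked=C E
Mark G: refs=E null D, marked=C E G
Mark F: refs=D C G, marked=C E F G
Mark A: refs=E D, marked=A C E F G
Mark D: refs=A D, marked=A C D E F G
Unmarked (collected): B H

Answer: 1 0 1 1 1 1 1 0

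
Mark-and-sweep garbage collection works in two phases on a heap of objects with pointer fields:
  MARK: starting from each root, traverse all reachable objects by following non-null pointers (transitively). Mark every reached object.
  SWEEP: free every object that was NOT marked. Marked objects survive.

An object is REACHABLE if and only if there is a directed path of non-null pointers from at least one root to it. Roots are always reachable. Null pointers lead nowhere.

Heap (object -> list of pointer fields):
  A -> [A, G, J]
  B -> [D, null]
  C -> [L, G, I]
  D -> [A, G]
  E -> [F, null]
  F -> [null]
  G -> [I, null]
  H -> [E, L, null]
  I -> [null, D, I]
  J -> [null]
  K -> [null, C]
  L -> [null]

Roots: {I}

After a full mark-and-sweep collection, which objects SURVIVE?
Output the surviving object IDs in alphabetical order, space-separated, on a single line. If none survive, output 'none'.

Answer: A D G I J

Derivation:
Roots: I
Mark I: refs=null D I, marked=I
Mark D: refs=A G, marked=D I
Mark A: refs=A G J, marked=A D I
Mark G: refs=I null, marked=A D G I
Mark J: refs=null, marked=A D G I J
Unmarked (collected): B C E F H K L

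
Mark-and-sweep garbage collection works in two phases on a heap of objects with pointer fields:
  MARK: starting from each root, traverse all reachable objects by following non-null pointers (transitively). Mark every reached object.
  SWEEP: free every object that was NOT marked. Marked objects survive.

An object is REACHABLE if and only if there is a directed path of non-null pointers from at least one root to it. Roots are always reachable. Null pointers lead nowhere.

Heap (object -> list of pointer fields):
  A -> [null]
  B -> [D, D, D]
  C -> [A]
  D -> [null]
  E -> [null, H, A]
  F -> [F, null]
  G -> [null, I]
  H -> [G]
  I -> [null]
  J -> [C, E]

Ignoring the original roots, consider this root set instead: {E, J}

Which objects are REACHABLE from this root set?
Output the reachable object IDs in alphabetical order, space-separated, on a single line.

Roots: E J
Mark E: refs=null H A, marked=E
Mark J: refs=C E, marked=E J
Mark H: refs=G, marked=E H J
Mark A: refs=null, marked=A E H J
Mark C: refs=A, marked=A C E H J
Mark G: refs=null I, marked=A C E G H J
Mark I: refs=null, marked=A C E G H I J
Unmarked (collected): B D F

Answer: A C E G H I J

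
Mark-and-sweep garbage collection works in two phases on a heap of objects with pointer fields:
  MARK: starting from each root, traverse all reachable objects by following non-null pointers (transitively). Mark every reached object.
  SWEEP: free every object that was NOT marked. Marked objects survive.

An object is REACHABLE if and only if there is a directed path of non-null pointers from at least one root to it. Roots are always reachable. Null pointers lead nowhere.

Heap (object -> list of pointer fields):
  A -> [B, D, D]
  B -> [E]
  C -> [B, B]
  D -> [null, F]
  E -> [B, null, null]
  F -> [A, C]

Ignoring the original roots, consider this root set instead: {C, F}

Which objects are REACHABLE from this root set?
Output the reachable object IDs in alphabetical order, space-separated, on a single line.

Roots: C F
Mark C: refs=B B, marked=C
Mark F: refs=A C, marked=C F
Mark B: refs=E, marked=B C F
Mark A: refs=B D D, marked=A B C F
Mark E: refs=B null null, marked=A B C E F
Mark D: refs=null F, marked=A B C D E F
Unmarked (collected): (none)

Answer: A B C D E F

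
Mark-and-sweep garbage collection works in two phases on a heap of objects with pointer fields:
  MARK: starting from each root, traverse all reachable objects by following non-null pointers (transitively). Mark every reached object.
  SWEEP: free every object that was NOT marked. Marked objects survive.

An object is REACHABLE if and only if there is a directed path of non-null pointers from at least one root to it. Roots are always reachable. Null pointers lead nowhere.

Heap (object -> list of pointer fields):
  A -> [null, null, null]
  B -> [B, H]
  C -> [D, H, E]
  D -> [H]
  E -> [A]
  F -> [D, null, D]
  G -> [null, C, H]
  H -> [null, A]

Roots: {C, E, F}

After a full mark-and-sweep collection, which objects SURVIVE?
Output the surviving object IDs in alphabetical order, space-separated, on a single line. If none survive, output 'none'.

Answer: A C D E F H

Derivation:
Roots: C E F
Mark C: refs=D H E, marked=C
Mark E: refs=A, marked=C E
Mark F: refs=D null D, marked=C E F
Mark D: refs=H, marked=C D E F
Mark H: refs=null A, marked=C D E F H
Mark A: refs=null null null, marked=A C D E F H
Unmarked (collected): B G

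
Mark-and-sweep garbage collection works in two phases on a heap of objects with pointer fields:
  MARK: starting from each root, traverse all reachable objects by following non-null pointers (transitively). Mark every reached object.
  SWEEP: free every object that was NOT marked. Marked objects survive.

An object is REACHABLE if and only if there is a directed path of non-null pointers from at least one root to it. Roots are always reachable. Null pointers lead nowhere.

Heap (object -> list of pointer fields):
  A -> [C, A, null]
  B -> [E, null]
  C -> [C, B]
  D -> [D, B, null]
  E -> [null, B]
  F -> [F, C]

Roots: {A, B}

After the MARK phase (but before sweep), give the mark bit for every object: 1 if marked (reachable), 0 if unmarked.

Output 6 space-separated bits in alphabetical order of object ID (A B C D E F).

Answer: 1 1 1 0 1 0

Derivation:
Roots: A B
Mark A: refs=C A null, marked=A
Mark B: refs=E null, marked=A B
Mark C: refs=C B, marked=A B C
Mark E: refs=null B, marked=A B C E
Unmarked (collected): D F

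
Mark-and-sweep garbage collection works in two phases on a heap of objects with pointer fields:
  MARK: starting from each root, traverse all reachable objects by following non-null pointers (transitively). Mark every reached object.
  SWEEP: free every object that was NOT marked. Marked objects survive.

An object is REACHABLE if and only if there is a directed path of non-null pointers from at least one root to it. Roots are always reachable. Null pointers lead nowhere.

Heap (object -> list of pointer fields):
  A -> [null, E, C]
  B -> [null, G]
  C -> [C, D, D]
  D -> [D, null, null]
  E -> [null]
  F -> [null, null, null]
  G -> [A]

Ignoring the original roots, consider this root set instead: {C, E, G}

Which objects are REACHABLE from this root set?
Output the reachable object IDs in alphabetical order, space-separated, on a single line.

Roots: C E G
Mark C: refs=C D D, marked=C
Mark E: refs=null, marked=C E
Mark G: refs=A, marked=C E G
Mark D: refs=D null null, marked=C D E G
Mark A: refs=null E C, marked=A C D E G
Unmarked (collected): B F

Answer: A C D E G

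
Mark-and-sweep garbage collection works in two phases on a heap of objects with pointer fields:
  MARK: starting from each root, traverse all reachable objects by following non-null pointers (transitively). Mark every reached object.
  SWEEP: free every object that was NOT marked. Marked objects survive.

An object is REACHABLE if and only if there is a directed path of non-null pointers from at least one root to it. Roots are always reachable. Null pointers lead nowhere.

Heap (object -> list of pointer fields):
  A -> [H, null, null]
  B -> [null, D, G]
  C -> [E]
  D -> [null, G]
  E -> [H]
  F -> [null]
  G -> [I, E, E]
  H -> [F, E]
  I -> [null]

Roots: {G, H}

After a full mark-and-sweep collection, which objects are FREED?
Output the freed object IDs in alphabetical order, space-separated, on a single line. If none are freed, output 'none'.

Answer: A B C D

Derivation:
Roots: G H
Mark G: refs=I E E, marked=G
Mark H: refs=F E, marked=G H
Mark I: refs=null, marked=G H I
Mark E: refs=H, marked=E G H I
Mark F: refs=null, marked=E F G H I
Unmarked (collected): A B C D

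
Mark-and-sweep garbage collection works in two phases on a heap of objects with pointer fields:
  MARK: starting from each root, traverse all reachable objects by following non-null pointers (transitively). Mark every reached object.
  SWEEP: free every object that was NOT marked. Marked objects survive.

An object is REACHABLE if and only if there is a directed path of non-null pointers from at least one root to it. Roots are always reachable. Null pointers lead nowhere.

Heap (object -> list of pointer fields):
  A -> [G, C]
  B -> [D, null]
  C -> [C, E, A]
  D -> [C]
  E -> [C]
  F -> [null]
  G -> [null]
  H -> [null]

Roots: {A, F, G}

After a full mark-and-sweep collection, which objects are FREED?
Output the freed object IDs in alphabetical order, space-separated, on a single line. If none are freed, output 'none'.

Answer: B D H

Derivation:
Roots: A F G
Mark A: refs=G C, marked=A
Mark F: refs=null, marked=A F
Mark G: refs=null, marked=A F G
Mark C: refs=C E A, marked=A C F G
Mark E: refs=C, marked=A C E F G
Unmarked (collected): B D H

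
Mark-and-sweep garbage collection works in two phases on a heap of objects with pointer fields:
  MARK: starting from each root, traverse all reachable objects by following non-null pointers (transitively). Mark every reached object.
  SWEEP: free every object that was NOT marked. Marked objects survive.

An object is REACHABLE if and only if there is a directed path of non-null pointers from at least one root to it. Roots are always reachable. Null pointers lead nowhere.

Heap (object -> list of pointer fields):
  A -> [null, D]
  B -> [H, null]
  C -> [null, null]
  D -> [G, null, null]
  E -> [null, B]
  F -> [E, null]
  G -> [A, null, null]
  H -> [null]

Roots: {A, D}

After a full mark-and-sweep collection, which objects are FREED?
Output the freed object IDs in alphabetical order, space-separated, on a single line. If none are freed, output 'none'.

Roots: A D
Mark A: refs=null D, marked=A
Mark D: refs=G null null, marked=A D
Mark G: refs=A null null, marked=A D G
Unmarked (collected): B C E F H

Answer: B C E F H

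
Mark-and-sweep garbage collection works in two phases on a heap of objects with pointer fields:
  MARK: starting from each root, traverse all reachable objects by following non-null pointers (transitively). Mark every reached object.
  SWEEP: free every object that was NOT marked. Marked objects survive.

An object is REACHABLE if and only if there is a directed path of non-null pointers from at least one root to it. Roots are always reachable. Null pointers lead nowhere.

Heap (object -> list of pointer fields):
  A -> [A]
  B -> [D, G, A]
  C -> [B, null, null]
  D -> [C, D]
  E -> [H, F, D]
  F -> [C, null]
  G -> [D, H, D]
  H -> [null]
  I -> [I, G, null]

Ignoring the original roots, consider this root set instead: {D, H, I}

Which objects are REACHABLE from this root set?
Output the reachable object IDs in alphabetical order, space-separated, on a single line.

Answer: A B C D G H I

Derivation:
Roots: D H I
Mark D: refs=C D, marked=D
Mark H: refs=null, marked=D H
Mark I: refs=I G null, marked=D H I
Mark C: refs=B null null, marked=C D H I
Mark G: refs=D H D, marked=C D G H I
Mark B: refs=D G A, marked=B C D G H I
Mark A: refs=A, marked=A B C D G H I
Unmarked (collected): E F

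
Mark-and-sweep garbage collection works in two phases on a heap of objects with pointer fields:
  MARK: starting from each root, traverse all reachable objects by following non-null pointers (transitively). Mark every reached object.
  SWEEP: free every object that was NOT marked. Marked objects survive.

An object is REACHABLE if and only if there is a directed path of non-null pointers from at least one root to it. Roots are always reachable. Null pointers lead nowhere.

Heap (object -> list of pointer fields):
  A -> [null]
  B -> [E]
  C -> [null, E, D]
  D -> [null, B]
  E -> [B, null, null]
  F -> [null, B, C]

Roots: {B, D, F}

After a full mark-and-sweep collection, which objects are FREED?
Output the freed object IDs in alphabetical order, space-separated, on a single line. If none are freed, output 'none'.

Answer: A

Derivation:
Roots: B D F
Mark B: refs=E, marked=B
Mark D: refs=null B, marked=B D
Mark F: refs=null B C, marked=B D F
Mark E: refs=B null null, marked=B D E F
Mark C: refs=null E D, marked=B C D E F
Unmarked (collected): A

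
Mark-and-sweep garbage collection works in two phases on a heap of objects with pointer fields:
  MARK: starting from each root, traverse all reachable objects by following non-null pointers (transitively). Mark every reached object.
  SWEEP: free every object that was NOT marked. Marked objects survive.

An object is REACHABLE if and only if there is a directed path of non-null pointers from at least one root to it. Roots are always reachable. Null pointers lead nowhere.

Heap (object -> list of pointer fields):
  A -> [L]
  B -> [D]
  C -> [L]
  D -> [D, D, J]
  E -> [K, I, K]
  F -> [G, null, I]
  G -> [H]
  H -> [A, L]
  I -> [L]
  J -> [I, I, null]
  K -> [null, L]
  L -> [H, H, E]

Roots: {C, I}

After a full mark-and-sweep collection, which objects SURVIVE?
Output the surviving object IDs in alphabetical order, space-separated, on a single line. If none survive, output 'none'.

Answer: A C E H I K L

Derivation:
Roots: C I
Mark C: refs=L, marked=C
Mark I: refs=L, marked=C I
Mark L: refs=H H E, marked=C I L
Mark H: refs=A L, marked=C H I L
Mark E: refs=K I K, marked=C E H I L
Mark A: refs=L, marked=A C E H I L
Mark K: refs=null L, marked=A C E H I K L
Unmarked (collected): B D F G J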